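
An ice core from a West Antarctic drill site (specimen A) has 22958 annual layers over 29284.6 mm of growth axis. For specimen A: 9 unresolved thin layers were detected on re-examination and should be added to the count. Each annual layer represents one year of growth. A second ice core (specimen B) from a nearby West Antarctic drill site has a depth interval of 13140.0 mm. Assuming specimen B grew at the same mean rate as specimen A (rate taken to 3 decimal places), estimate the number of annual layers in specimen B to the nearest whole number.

Specimen A: after corrections the count is 22958 + 9 = 22967 annual layers.
A: Mean rate = 29284.6 mm / 22967 years ≈ 1.275 mm per year.
B spans 13140.0 / 1.275 = 10305.88 years ≈ 10306 annual layers.

10306 annual layers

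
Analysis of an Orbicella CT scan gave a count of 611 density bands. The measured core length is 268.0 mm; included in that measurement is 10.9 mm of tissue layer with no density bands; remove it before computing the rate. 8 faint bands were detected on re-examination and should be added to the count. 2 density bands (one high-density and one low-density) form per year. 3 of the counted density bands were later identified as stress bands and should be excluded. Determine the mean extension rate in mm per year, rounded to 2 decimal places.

0.83 mm per year

Adjusted count: 611 − 3 + 8 = 616 density bands.
With 2 density bands per year, 616 / 2 = 308 years.
Net length = 268.0 − 10.9 = 257.1 mm.
Mean rate = 257.1 mm / 308 years ≈ 0.83 mm per year.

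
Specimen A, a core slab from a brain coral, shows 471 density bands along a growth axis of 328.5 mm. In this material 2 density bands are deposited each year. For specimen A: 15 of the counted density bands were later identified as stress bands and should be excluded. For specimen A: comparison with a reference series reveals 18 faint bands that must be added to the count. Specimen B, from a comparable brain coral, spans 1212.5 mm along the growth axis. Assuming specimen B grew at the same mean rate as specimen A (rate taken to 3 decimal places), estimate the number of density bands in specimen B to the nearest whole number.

Specimen A: adjusted count: 471 − 15 + 18 = 474 density bands.
Specimen A: with 2 density bands per year, 474 / 2 = 237 years.
A: 328.5 mm over 237 years gives 328.5 / 237 ≈ 1.386 mm/year.
Specimen B: 1212.5 mm / 1.386 mm per year = 874.82 years; at 2 density bands per year that is 874.82 × 2 ≈ 1750 density bands.

1750 density bands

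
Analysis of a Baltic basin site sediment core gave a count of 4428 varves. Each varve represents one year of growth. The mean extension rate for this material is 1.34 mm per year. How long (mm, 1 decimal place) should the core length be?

5933.5 mm

The record spans 4428 years at 1.34 mm per year.
4428 years at 1.34 mm/year gives 1.34 × 4428 = 5933.5 mm.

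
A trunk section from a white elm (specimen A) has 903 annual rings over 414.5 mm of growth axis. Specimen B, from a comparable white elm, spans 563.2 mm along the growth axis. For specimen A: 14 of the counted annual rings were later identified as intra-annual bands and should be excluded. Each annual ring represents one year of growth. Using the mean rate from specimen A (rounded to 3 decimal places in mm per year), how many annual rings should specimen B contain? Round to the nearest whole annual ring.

1209 annual rings

Specimen A: adjusted count: 903 − 14 = 889 annual rings.
A: 414.5 mm over 889 years gives 414.5 / 889 ≈ 0.466 mm/year.
For B, 563.2 / 0.466 = 1208.58 years ≈ 1209 annual rings.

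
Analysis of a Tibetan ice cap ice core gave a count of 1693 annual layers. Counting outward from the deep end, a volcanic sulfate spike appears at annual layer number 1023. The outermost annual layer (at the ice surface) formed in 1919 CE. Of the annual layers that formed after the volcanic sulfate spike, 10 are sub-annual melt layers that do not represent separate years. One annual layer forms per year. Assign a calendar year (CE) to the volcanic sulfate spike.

1259 CE

The volcanic sulfate spike sits at annual layer 1023 from the deep end, so 1693 − 1023 = 670 annual layers formed after it.
Removing the 10 false annual layers leaves 670 − 10 = 660 true annual layers beyond the volcanic sulfate spike.
Counting back 660 years from 1919 CE places the volcanic sulfate spike in 1919 − 660 = 1259 CE.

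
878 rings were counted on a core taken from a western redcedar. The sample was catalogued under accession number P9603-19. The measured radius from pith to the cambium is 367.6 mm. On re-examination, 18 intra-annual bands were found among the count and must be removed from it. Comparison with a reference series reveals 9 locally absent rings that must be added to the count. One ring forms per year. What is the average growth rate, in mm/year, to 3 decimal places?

0.423 mm/year

Adjusted count: 878 − 18 + 9 = 869 rings.
Mean rate = 367.6 mm / 869 years ≈ 0.423 mm/year.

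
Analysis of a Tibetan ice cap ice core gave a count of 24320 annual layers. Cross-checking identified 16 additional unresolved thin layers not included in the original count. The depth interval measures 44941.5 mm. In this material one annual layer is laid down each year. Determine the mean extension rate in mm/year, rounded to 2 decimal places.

Adjusted count: 24320 + 16 = 24336 annual layers.
44941.5 mm over 24336 years gives 44941.5 / 24336 ≈ 1.85 mm/year.

1.85 mm/year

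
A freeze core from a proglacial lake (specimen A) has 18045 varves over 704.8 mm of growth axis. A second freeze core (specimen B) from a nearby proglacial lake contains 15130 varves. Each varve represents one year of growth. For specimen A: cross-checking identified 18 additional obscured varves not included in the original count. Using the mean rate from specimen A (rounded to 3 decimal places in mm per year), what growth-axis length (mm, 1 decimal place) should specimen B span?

590.1 mm

Specimen A: correcting the raw count gives 18045 + 18 = 18063 true varves.
A: Extension rate ≈ 704.8 / 18063 = 0.039 mm per year.
B's length ≈ 0.039 × 15130 = 590.1 mm.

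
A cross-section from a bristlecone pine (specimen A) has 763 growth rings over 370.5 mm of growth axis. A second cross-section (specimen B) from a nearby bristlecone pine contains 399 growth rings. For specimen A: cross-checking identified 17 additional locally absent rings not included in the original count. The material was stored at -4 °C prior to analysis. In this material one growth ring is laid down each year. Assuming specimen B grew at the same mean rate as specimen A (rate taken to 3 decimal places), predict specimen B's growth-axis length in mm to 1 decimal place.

Specimen A: correcting the raw count gives 763 + 17 = 780 true growth rings.
A: 370.5 mm over 780 years gives 370.5 / 780 ≈ 0.475 mm per year.
Length of B = 0.475 × 399 = 189.5 mm.

189.5 mm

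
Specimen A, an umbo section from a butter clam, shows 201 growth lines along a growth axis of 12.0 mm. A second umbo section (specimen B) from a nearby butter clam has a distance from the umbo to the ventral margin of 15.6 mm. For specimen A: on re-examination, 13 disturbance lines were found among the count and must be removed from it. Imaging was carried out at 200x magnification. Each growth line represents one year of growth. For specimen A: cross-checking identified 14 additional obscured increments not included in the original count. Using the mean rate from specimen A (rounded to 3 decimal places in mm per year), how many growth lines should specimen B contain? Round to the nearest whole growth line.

Specimen A: after corrections the count is 201 − 13 + 14 = 202 growth lines.
A: Mean rate = 12.0 mm / 202 years ≈ 0.059 mm per year.
For B, 15.6 / 0.059 = 264.41 years ≈ 264 growth lines.

264 growth lines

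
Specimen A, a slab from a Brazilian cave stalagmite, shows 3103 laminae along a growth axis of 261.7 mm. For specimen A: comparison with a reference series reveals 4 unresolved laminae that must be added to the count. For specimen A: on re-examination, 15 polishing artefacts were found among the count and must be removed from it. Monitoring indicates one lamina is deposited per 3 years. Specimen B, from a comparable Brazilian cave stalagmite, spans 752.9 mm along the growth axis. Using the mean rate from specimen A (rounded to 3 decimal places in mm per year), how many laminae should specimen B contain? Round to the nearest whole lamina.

Specimen A: after corrections the count is 3103 − 15 + 4 = 3092 laminae.
Specimen A: multiplying by 3 years per lamina: 3092 × 3 = 9276 years.
A: Mean rate = 261.7 mm / 9276 years ≈ 0.028 mm/yr.
For B, 752.9 / 0.028 = 26889.29 years; at 3 years per lamina that is 26889.29 / 3 ≈ 8963 laminae.

8963 laminae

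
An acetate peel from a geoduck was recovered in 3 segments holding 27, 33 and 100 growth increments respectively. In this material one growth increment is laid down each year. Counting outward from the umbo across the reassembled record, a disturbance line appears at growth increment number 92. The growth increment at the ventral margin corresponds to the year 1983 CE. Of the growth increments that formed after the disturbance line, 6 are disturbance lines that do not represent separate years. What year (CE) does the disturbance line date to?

Total growth increments = 27 + 33 + 100 = 160.
Between growth increment 92 and the ventral margin there are 160 − 92 = 68 growth increments.
68 − 6 false = 62 true growth increments after the disturbance line.
1983 − 62 = 1921 CE.

1921 CE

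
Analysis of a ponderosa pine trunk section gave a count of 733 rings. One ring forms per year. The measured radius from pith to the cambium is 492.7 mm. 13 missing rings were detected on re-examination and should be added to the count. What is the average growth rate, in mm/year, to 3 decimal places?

True ring count = 733 + 13 = 746.
492.7 mm over 746 years gives 492.7 / 746 ≈ 0.660 mm/year.

0.660 mm/year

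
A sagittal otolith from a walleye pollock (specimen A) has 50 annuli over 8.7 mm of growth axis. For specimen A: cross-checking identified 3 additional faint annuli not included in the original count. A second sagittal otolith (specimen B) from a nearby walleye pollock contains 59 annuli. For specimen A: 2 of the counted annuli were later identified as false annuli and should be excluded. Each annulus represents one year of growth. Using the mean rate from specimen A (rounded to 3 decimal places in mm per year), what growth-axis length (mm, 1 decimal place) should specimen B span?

10.1 mm

Specimen A: after corrections the count is 50 − 2 + 3 = 51 annuli.
A: Mean rate = 8.7 mm / 51 years ≈ 0.171 mm per year.
Length of B = 0.171 × 59 = 10.1 mm.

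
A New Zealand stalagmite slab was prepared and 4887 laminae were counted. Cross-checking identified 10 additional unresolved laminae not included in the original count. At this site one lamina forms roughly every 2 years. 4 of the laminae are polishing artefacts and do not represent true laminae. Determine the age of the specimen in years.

Correcting the raw count gives 4887 − 4 + 10 = 4893 true laminae.
4893 laminae at 2 years each span 4893 × 2 = 9786 years.

9786 yr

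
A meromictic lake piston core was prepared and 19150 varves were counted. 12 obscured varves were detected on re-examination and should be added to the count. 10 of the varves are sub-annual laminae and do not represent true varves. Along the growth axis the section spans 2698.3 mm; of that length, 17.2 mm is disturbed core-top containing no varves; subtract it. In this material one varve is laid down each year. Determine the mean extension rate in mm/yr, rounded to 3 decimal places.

True varve count = 19150 − 10 + 12 = 19152.
The growth record spans 2698.3 − 17.2 = 2681.1 mm.
Mean rate = 2681.1 mm / 19152 years ≈ 0.140 mm/yr.

0.140 mm/yr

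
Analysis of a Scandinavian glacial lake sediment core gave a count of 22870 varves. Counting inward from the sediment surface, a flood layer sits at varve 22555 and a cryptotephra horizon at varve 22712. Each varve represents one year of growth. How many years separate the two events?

157 years

22712 − 22555 = 157 varves lie between the two events.
At one varve per year, 157 years elapsed between them.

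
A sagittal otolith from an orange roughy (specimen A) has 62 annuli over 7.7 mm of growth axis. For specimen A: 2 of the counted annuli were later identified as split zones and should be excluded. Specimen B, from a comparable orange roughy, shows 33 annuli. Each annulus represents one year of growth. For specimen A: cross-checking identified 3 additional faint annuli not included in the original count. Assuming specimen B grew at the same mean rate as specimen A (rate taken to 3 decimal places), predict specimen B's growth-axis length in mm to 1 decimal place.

Specimen A: adjusted count: 62 − 2 + 3 = 63 annuli.
A: Extension rate ≈ 7.7 / 63 = 0.122 mm/yr.
For B, 0.122 mm/year × 33 years = 4.0 mm.

4.0 mm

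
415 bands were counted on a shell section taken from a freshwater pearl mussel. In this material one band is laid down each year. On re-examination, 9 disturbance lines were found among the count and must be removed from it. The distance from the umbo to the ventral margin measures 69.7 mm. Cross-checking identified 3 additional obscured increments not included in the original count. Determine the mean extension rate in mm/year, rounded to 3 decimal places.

Adjusted count: 415 − 9 + 3 = 409 bands.
Extension rate ≈ 69.7 / 409 = 0.170 mm/year.

0.170 mm/year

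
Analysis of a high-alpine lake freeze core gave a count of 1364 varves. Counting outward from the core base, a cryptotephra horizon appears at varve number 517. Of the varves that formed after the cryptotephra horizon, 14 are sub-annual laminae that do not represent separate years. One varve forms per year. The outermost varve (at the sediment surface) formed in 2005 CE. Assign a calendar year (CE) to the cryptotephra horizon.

The cryptotephra horizon sits at varve 517 from the core base, so 1364 − 517 = 847 varves formed after it.
Removing the 14 false varves leaves 847 − 14 = 833 true varves beyond the cryptotephra horizon.
The varve at the sediment surface is 2005 CE, so the cryptotephra horizon dates to 2005 − 833 = 1172 CE.

1172 CE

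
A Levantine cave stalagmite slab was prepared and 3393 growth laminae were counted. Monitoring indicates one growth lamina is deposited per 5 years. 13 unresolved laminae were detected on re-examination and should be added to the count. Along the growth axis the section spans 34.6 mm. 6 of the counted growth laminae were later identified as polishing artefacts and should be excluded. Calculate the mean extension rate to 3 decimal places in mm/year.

Correcting the raw count gives 3393 − 6 + 13 = 3400 true growth laminae.
Multiplying by 5 years per growth lamina: 3400 × 5 = 17000 years.
Mean rate = 34.6 mm / 17000 years ≈ 0.002 mm/year.

0.002 mm/year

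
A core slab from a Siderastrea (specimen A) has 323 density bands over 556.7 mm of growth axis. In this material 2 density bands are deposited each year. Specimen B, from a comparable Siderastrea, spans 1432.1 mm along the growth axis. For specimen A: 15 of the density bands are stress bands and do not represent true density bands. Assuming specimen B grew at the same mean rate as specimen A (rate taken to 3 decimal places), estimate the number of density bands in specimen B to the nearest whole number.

792 density bands

Specimen A: after corrections the count is 323 − 15 = 308 density bands.
Specimen A: 308 density bands at 2 per year is 308 / 2 = 154 years.
A: Mean rate = 556.7 mm / 154 years ≈ 3.615 mm/yr.
For B, 1432.1 / 3.615 = 396.15 years; at 2 density bands per year that is 396.15 × 2 ≈ 792 density bands.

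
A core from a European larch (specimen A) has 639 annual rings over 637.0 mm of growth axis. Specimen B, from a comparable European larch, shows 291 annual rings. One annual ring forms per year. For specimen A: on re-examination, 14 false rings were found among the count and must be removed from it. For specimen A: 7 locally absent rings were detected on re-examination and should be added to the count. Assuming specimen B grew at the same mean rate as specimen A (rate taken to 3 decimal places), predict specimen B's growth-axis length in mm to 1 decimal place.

Specimen A: correcting the raw count gives 639 − 14 + 7 = 632 true annual rings.
A: 637.0 mm over 632 years gives 637.0 / 632 ≈ 1.008 mm/yr.
For B, 1.008 mm/year × 291 years = 293.3 mm.

293.3 mm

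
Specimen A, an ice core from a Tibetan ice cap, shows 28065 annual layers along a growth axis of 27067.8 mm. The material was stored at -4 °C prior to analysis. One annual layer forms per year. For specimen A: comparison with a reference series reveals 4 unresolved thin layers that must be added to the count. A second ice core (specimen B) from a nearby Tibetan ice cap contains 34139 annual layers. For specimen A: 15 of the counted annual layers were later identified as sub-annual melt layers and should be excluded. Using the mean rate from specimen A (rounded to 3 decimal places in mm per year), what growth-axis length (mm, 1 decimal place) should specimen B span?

Specimen A: true annual layer count = 28065 − 15 + 4 = 28054.
A: 27067.8 mm over 28054 years gives 27067.8 / 28054 ≈ 0.965 mm/year.
For B, 0.965 mm/year × 34139 years = 32944.1 mm.

32944.1 mm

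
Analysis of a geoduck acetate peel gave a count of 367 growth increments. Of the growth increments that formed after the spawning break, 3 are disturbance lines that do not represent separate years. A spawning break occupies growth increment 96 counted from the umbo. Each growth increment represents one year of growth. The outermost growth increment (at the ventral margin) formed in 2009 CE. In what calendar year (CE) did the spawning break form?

1741 CE

The spawning break sits at growth increment 96 from the umbo, so 367 − 96 = 271 growth increments formed after it.
Excluding 3 false growth increments: 271 − 3 = 268.
Counting back 268 years from 2009 CE places the spawning break in 2009 − 268 = 1741 CE.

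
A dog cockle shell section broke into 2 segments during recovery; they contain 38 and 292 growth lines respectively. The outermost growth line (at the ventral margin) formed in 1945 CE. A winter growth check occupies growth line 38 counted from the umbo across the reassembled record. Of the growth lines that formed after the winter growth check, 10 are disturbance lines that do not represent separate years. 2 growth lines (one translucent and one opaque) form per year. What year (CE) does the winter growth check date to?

1804 CE

Total growth lines = 38 + 292 = 330.
Between growth line 38 and the ventral margin there are 330 − 38 = 292 growth lines.
Removing the 10 false growth lines leaves 292 − 10 = 282 true growth lines beyond the winter growth check.
Dividing by 2 growth lines per year: 282 / 2 = 141 years.
The growth line at the ventral margin is 1945 CE, so the winter growth check dates to 1945 − 141 = 1804 CE.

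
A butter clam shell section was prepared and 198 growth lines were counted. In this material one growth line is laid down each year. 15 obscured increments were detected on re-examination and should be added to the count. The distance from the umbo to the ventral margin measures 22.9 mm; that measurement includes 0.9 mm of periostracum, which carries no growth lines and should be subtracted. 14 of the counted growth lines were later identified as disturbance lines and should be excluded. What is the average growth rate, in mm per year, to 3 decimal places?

0.111 mm per year

True growth line count = 198 − 14 + 15 = 199.
Removing the 0.9 mm offcut leaves 22.9 − 0.9 = 22.0 mm.
Extension rate ≈ 22.0 / 199 = 0.111 mm per year.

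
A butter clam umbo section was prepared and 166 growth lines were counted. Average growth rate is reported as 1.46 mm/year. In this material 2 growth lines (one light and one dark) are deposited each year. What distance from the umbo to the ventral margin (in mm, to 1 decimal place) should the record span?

121.2 mm

Dividing by 2 growth lines per year: 166 / 2 = 83 years.
83 years at 1.46 mm/year gives 1.46 × 83 = 121.2 mm.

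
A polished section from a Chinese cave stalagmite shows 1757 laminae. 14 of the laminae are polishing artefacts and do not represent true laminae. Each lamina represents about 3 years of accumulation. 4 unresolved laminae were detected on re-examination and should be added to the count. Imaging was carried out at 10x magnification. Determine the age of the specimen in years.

True lamina count = 1757 − 14 + 4 = 1747.
Multiplying by 3 years per lamina: 1747 × 3 = 5241 years.

5241 years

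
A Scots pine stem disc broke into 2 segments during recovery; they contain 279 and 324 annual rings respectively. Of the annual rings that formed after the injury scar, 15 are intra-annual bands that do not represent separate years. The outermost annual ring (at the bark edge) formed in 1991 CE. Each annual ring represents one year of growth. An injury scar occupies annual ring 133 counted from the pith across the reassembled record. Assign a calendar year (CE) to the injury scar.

Total annual rings = 279 + 324 = 603.
603 − 133 = 470 annual rings lie beyond the injury scar toward the bark edge.
Excluding 15 false annual rings: 470 − 15 = 455.
Counting back 455 years from 1991 CE places the injury scar in 1991 − 455 = 1536 CE.

1536 CE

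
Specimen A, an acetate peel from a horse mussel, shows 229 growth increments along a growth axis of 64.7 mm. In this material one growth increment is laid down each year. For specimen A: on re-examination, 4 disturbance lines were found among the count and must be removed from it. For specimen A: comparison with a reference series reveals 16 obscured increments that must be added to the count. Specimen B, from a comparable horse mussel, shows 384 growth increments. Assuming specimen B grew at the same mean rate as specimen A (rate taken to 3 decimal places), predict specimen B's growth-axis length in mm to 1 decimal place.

102.9 mm

Specimen A: after corrections the count is 229 − 4 + 16 = 241 growth increments.
A: Mean rate = 64.7 mm / 241 years ≈ 0.268 mm per year.
B's length ≈ 0.268 × 384 = 102.9 mm.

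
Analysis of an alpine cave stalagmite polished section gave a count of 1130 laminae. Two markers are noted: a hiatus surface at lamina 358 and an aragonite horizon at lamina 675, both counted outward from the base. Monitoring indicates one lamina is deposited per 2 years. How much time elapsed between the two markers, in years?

634 years

675 − 358 = 317 laminae lie between the two events.
Multiplying by 2 years per lamina: 317 × 2 = 634 years.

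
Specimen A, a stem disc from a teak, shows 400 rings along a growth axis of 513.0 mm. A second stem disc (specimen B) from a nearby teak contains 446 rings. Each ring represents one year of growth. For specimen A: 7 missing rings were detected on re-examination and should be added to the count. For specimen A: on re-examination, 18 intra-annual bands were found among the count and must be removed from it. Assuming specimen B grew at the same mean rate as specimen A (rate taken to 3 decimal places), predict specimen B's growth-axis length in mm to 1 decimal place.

Specimen A: after corrections the count is 400 − 18 + 7 = 389 rings.
A: Mean rate = 513.0 mm / 389 years ≈ 1.319 mm/yr.
For B, 1.319 mm/year × 446 years = 588.3 mm.

588.3 mm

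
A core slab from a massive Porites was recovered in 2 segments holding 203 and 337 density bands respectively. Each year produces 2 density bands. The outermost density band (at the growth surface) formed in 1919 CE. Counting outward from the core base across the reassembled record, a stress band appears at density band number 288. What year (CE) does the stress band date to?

1793 CE

Total density bands = 203 + 337 = 540.
Between density band 288 and the growth surface there are 540 − 288 = 252 density bands.
Dividing by 2 density bands per year: 252 / 2 = 126 years.
1919 − 126 = 1793 CE.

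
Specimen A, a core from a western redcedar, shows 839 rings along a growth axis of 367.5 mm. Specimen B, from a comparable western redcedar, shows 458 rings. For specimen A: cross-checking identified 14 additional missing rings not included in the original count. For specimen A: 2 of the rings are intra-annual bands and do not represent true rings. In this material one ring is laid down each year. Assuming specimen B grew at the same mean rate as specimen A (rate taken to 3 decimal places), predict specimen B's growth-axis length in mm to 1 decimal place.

Specimen A: true ring count = 839 − 2 + 14 = 851.
A: Mean rate = 367.5 mm / 851 years ≈ 0.432 mm per year.
B's length ≈ 0.432 × 458 = 197.9 mm.

197.9 mm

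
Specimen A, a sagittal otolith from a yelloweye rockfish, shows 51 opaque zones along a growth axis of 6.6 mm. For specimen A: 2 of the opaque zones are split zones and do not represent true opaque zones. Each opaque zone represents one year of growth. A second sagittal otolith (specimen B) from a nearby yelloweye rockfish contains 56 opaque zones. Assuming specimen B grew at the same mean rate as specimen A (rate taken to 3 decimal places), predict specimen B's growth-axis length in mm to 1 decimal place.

7.6 mm

Specimen A: adjusted count: 51 − 2 = 49 opaque zones.
A: 6.6 mm over 49 years gives 6.6 / 49 ≈ 0.135 mm/yr.
For B, 0.135 mm/year × 56 years = 7.6 mm.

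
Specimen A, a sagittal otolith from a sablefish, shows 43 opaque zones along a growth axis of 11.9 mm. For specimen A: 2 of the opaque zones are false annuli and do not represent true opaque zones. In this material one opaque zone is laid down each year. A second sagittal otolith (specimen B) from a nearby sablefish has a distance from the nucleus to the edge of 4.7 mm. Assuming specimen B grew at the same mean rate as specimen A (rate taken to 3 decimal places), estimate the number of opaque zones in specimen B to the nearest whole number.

Specimen A: true opaque zone count = 43 − 2 = 41.
A: 11.9 mm over 41 years gives 11.9 / 41 ≈ 0.290 mm per year.
Specimen B: 4.7 mm / 0.290 mm per year = 16.21 years ≈ 16 opaque zones.

16 opaque zones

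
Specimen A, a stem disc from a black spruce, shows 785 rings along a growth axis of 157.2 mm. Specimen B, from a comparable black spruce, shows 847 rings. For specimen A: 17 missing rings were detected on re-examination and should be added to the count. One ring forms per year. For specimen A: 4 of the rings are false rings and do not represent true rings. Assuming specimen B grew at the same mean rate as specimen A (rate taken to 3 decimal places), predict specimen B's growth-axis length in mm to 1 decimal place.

166.9 mm

Specimen A: true ring count = 785 − 4 + 17 = 798.
A: Extension rate ≈ 157.2 / 798 = 0.197 mm per year.
For B, 0.197 mm/year × 847 years = 166.9 mm.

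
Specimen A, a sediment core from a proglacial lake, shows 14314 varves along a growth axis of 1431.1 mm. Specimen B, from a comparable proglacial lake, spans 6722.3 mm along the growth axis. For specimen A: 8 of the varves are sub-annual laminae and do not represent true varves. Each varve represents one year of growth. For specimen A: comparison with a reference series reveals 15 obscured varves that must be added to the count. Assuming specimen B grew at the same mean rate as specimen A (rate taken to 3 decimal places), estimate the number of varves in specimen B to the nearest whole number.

67223 varves

Specimen A: after corrections the count is 14314 − 8 + 15 = 14321 varves.
A: 1431.1 mm over 14321 years gives 1431.1 / 14321 ≈ 0.100 mm per year.
Specimen B: 6722.3 mm / 0.100 mm per year = 67223.00 years ≈ 67223 varves.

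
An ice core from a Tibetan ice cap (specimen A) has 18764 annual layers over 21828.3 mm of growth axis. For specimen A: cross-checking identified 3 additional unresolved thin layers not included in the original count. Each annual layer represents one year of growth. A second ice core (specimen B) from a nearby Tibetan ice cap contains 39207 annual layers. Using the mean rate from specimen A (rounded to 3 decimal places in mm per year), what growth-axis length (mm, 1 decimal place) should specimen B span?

45597.7 mm

Specimen A: correcting the raw count gives 18764 + 3 = 18767 true annual layers.
A: 21828.3 mm over 18767 years gives 21828.3 / 18767 ≈ 1.163 mm/year.
For B, 1.163 mm/year × 39207 years = 45597.7 mm.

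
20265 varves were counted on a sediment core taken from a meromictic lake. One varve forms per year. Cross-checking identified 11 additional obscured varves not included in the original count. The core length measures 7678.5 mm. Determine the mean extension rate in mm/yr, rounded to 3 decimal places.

0.379 mm/yr

True varve count = 20265 + 11 = 20276.
7678.5 mm over 20276 years gives 7678.5 / 20276 ≈ 0.379 mm/yr.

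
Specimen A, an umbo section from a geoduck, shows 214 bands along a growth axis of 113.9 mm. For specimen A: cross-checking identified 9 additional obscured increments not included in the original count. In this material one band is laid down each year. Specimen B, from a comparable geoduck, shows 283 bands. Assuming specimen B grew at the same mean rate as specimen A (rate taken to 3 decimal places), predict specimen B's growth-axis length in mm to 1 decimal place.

Specimen A: correcting the raw count gives 214 + 9 = 223 true bands.
A: 113.9 mm over 223 years gives 113.9 / 223 ≈ 0.511 mm/year.
B's length ≈ 0.511 × 283 = 144.6 mm.

144.6 mm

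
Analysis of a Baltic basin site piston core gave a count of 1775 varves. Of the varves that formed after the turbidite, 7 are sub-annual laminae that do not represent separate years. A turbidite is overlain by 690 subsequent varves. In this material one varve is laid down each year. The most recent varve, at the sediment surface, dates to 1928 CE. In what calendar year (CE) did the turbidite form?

1245 CE

690 varves formed after the turbidite.
Excluding 7 false varves: 690 − 7 = 683.
Counting back 683 years from 1928 CE places the turbidite in 1928 − 683 = 1245 CE.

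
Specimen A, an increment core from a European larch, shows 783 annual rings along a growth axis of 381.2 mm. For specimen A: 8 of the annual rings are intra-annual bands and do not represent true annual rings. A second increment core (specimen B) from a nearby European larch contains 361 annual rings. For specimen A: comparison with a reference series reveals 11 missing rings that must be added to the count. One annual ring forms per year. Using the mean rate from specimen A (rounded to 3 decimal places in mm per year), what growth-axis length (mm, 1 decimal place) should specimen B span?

175.1 mm

Specimen A: after corrections the count is 783 − 8 + 11 = 786 annual rings.
A: 381.2 mm over 786 years gives 381.2 / 786 ≈ 0.485 mm/yr.
For B, 0.485 mm/year × 361 years = 175.1 mm.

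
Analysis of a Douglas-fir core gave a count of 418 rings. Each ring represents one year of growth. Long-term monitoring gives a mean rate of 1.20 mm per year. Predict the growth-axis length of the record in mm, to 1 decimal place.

501.6 mm

The record spans 418 years at 1.20 mm per year.
Predicted length = 1.20 mm/year × 418 years = 501.6 mm.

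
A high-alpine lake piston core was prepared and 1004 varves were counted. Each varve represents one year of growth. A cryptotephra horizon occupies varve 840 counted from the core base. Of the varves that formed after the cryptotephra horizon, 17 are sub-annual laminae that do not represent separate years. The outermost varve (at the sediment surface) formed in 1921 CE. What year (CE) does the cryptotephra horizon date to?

1774 CE

Between varve 840 and the sediment surface there are 1004 − 840 = 164 varves.
Excluding 17 false varves: 164 − 17 = 147.
The varve at the sediment surface is 1921 CE, so the cryptotephra horizon dates to 1921 − 147 = 1774 CE.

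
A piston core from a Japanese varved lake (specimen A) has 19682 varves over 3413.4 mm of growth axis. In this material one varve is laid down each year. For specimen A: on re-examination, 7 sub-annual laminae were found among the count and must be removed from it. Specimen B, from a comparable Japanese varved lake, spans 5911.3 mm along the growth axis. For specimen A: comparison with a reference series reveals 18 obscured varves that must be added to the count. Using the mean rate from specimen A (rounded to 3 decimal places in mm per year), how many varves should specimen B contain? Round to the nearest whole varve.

34169 varves

Specimen A: correcting the raw count gives 19682 − 7 + 18 = 19693 true varves.
A: 3413.4 mm over 19693 years gives 3413.4 / 19693 ≈ 0.173 mm/yr.
B spans 5911.3 / 0.173 = 34169.36 years ≈ 34169 varves.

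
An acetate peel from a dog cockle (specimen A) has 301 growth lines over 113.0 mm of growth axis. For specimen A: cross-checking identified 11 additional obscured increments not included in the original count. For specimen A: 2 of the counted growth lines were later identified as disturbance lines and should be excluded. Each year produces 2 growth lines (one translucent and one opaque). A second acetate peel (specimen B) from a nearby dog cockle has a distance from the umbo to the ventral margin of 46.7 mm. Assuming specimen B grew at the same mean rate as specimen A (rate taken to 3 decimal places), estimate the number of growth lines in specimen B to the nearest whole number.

128 growth lines

Specimen A: adjusted count: 301 − 2 + 11 = 310 growth lines.
Specimen A: with 2 growth lines per year, 310 / 2 = 155 years.
A: 113.0 mm over 155 years gives 113.0 / 155 ≈ 0.729 mm/year.
B spans 46.7 / 0.729 = 64.06 years; at 2 growth lines per year that is 64.06 × 2 ≈ 128 growth lines.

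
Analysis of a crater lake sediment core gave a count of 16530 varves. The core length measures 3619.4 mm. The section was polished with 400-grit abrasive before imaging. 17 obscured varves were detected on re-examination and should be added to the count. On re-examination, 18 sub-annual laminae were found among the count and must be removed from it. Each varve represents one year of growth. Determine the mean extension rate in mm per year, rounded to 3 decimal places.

After corrections the count is 16530 − 18 + 17 = 16529 varves.
3619.4 mm over 16529 years gives 3619.4 / 16529 ≈ 0.219 mm per year.

0.219 mm per year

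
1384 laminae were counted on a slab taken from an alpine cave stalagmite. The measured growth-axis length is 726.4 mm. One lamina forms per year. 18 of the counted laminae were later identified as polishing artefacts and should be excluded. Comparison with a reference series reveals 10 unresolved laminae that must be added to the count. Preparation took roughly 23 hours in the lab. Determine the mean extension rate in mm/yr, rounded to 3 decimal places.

Adjusted count: 1384 − 18 + 10 = 1376 laminae.
726.4 mm over 1376 years gives 726.4 / 1376 ≈ 0.528 mm/yr.

0.528 mm/yr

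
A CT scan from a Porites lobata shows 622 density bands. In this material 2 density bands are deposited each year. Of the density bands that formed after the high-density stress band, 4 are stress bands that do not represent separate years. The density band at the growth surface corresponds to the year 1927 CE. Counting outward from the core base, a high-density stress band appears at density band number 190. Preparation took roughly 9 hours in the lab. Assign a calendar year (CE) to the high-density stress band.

1713 CE

Between density band 190 and the growth surface there are 622 − 190 = 432 density bands.
Excluding 4 false density bands: 432 − 4 = 428.
With 2 density bands per year, 428 / 2 = 214 years.
1927 − 214 = 1713 CE.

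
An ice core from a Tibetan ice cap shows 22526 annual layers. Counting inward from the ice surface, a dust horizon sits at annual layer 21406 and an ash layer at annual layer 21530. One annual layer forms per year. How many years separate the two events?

124 years

The two markers are separated by 21530 − 21406 = 124 annual layers.
That is 124 years at one annual layer per year.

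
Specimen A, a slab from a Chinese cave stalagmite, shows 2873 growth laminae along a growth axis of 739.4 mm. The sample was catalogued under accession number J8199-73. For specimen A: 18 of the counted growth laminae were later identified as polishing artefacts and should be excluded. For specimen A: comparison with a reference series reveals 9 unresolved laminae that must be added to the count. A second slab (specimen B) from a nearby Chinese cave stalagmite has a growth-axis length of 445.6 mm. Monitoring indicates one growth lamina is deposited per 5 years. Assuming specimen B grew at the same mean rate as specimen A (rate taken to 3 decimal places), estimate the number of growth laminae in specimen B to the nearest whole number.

1714 growth laminae

Specimen A: correcting the raw count gives 2873 − 18 + 9 = 2864 true growth laminae.
Specimen A: at 5 years per growth lamina, 2864 × 5 = 14320 years.
A: Extension rate ≈ 739.4 / 14320 = 0.052 mm per year.
For B, 445.6 / 0.052 = 8569.23 years; at 5 years per growth lamina that is 8569.23 / 5 ≈ 1714 growth laminae.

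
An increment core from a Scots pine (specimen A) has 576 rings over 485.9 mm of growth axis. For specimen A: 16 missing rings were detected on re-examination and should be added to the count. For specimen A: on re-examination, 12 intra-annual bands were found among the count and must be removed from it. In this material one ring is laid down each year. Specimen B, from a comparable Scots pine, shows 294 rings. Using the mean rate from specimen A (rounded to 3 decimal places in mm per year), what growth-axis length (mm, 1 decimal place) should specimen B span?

246.4 mm

Specimen A: after corrections the count is 576 − 12 + 16 = 580 rings.
A: 485.9 mm over 580 years gives 485.9 / 580 ≈ 0.838 mm/yr.
B's length ≈ 0.838 × 294 = 246.4 mm.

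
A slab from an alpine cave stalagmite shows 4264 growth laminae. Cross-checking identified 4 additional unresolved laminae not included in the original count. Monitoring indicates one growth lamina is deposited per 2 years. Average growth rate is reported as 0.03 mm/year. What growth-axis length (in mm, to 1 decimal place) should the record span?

256.1 mm

Correcting the raw count gives 4264 + 4 = 4268 true growth laminae.
Multiplying by 2 years per growth lamina: 4268 × 2 = 8536 years.
8536 years at 0.03 mm/year gives 0.03 × 8536 = 256.1 mm.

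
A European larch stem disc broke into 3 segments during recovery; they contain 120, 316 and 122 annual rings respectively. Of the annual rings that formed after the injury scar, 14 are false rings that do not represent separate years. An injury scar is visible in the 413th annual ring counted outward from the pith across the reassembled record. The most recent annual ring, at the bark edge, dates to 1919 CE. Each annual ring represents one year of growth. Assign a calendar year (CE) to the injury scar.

Total annual rings = 120 + 316 + 122 = 558.
Between annual ring 413 and the bark edge there are 558 − 413 = 145 annual rings.
145 − 14 false = 131 true annual rings after the injury scar.
1919 − 131 = 1788 CE.

1788 CE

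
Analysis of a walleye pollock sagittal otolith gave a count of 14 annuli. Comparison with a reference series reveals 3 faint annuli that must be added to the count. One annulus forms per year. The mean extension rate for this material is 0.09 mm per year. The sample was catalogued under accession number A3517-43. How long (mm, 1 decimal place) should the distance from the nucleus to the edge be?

1.5 mm

Adjusted count: 14 + 3 = 17 annuli.
Length ≈ 0.09 × 17 = 1.5 mm.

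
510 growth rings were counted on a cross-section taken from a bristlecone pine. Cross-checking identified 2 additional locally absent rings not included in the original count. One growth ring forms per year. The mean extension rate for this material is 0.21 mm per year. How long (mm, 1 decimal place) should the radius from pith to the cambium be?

True growth ring count = 510 + 2 = 512.
Length ≈ 0.21 × 512 = 107.5 mm.

107.5 mm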